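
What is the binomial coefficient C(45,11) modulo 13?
0

Using Lucas' theorem:
Write n=45 and k=11 in base 13:
n in base 13: [3, 6]
k in base 13: [0, 11]
C(45,11) mod 13 = ∏ C(n_i, k_i) mod 13
Digit binomials (mod 13): C(3,0) = 1; C(6,11) = 0 (k_i > n_i)
Product: 1 × 0 = 0 ≡ 0 (mod 13)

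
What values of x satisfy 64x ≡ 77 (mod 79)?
x ≡ 37 (mod 79)

gcd(64, 79) = 1, which divides 77, so solutions exist.
Find 64^(-1) mod 79 by the extended Euclidean algorithm:
79 = 1 × 64 + 15  ⟹  15 = (1)·79 + (-1)·64
64 = 4 × 15 + 4  ⟹  4 = (-4)·79 + (5)·64
15 = 3 × 4 + 3  ⟹  3 = (13)·79 + (-16)·64
4 = 1 × 3 + 1  ⟹  1 = (-17)·79 + (21)·64
So (21)·64 ≡ 1 (mod 79), i.e. 64^(-1) ≡ 21 (mod 79).
x ≡ 21 × 77 = 1617 ≡ 37 (mod 79).
Check: 64 × 37 = 2368 ≡ 77 (mod 79).
Unique solution: x ≡ 37 (mod 79)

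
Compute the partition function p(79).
13848650

p(n) counts ways to write n as a sum of positive integers (order ignored).
Euler's pentagonal recurrence: p(k) = p(k-1) + p(k-2) - p(k-5) - p(k-7) + p(k-12) + p(k-15) - ... (offsets j(3j∓1)/2, signs ++--, p(0)=1, p(<0)=0).
DP table for k = 0..78: p(0)=1, p(1)=1, p(2)=2, p(3)=3, p(4)=5, p(5)=7, p(6)=11, p(7)=15, p(8)=22, p(9)=30, p(10)=42, p(11)=56, p(12)=77, p(13)=101, p(14)=135, p(15)=176, p(16)=231, p(17)=297, p(18)=385, p(19)=490, p(20)=627, p(21)=792, p(22)=1002, p(23)=1255, p(24)=1575, p(25)=1958, p(26)=2436, p(27)=3010, p(28)=3718, p(29)=4565, p(30)=5604, p(31)=6842, p(32)=8349, p(33)=10143, p(34)=12310, p(35)=14883, p(36)=17977, p(37)=21637, p(38)=26015, p(39)=31185, p(40)=37338, p(41)=44583, p(42)=53174, p(43)=63261, p(44)=75175, p(45)=89134, p(46)=105558, p(47)=124754, p(48)=147273, p(49)=173525, p(50)=204226, p(51)=239943, p(52)=281589, p(53)=329931, p(54)=386155, p(55)=451276, p(56)=526823, p(57)=614154, p(58)=715220, p(59)=831820, p(60)=966467, p(61)=1121505, p(62)=1300156, p(63)=1505499, p(64)=1741630, p(65)=2012558, p(66)=2323520, p(67)=2679689, p(68)=3087735, p(69)=3554345, p(70)=4087968, p(71)=4697205, p(72)=5392783, p(73)=6185689, p(74)=7089500, p(75)=8118264, p(76)=9289091, p(77)=10619863, p(78)=12132164.
Final step: p(79) = p(78) + p(77) - p(74) - p(72) + p(67) + p(64) - p(57) - p(53) + p(44) + p(39) - p(28) - p(22) + p(9) + p(2)
= 12132164 + 10619863 - 7089500 - 5392783 + 2679689 + 1741630 - 614154 - 329931 + 75175 + 31185 - 3718 - 1002 + 30 + 2
= 13848650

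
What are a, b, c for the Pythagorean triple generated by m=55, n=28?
(2241, 3080, 3809)

Euclid's formula: a = m² - n², b = 2mn, c = m² + n²
m = 55, n = 28
a = 55² - 28² = 3025 - 784 = 2241
b = 2 × 55 × 28 = 3080
c = 55² + 28² = 3025 + 784 = 3809
Verification: 2241² + 3080² = 5022081 + 9486400 = 14508481 = 3809² ✓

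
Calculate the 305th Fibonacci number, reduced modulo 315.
85

Matrix identity: Q^n = [[F_(n+1), F_n], [F_n, F_(n-1)]] with Q = [[1,1],[1,0]].
n = 305 = 100110001₂. Square-and-multiply, entries mod 315:
Q^1 = [[1,1],[1,0]]
Q^2 = (Q^1)² = [[2,1],[1,1]]
Q^4 = (Q^2)² = [[5,3],[3,2]]
Q^9 = (Q^4)²·Q = [[55,34],[34,21]]
Q^19 = (Q^9)²·Q = [[150,86],[86,64]]
Q^38 = (Q^19)² = [[286,134],[134,152]]
Q^76 = (Q^38)² = [[212,102],[102,110]]
Q^152 = (Q^76)² = [[223,84],[84,139]]
Q^305 = (Q^152)²·Q = [[253,85],[85,168]]
F_305 mod 315 = Q^305[0][1] = 85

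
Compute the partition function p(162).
129913904637

p(n) counts ways to write n as a sum of positive integers (order ignored).
Euler's pentagonal recurrence: p(k) = p(k-1) + p(k-2) - p(k-5) - p(k-7) + p(k-12) + p(k-15) - ... (offsets j(3j∓1)/2, signs ++--, p(0)=1, p(<0)=0).
DP table for k = 0..161: p(0)=1, p(1)=1, p(2)=2, p(3)=3, p(4)=5, p(5)=7, p(6)=11, p(7)=15, p(8)=22, p(9)=30, p(10)=42, p(11)=56, p(12)=77, p(13)=101, p(14)=135, p(15)=176, p(16)=231, p(17)=297, p(18)=385, p(19)=490, p(20)=627, p(21)=792, p(22)=1002, p(23)=1255, p(24)=1575, p(25)=1958, p(26)=2436, p(27)=3010, p(28)=3718, p(29)=4565, p(30)=5604, p(31)=6842, p(32)=8349, p(33)=10143, p(34)=12310, p(35)=14883, p(36)=17977, p(37)=21637, p(38)=26015, p(39)=31185, p(40)=37338, p(41)=44583, p(42)=53174, p(43)=63261, p(44)=75175, p(45)=89134, p(46)=105558, p(47)=124754, p(48)=147273, p(49)=173525, p(50)=204226, p(51)=239943, p(52)=281589, p(53)=329931, p(54)=386155, p(55)=451276, p(56)=526823, p(57)=614154, p(58)=715220, p(59)=831820, p(60)=966467, p(61)=1121505, p(62)=1300156, p(63)=1505499, p(64)=1741630, p(65)=2012558, p(66)=2323520, p(67)=2679689, p(68)=3087735, p(69)=3554345, p(70)=4087968, p(71)=4697205, p(72)=5392783, p(73)=6185689, p(74)=7089500, p(75)=8118264, p(76)=9289091, p(77)=10619863, p(78)=12132164, p(79)=13848650, p(80)=15796476, p(81)=18004327, p(82)=20506255, p(83)=23338469, p(84)=26543660, p(85)=30167357, p(86)=34262962, p(87)=38887673, p(88)=44108109, p(89)=49995925, p(90)=56634173, p(91)=64112359, p(92)=72533807, p(93)=82010177, p(94)=92669720, p(95)=104651419, p(96)=118114304, p(97)=133230930, p(98)=150198136, p(99)=169229875, p(100)=190569292, p(101)=214481126, p(102)=241265379, p(103)=271248950, p(104)=304801365, p(105)=342325709, p(106)=384276336, p(107)=431149389, p(108)=483502844, p(109)=541946240, p(110)=607163746, p(111)=679903203, p(112)=761002156, p(113)=851376628, p(114)=952050665, p(115)=1064144451, p(116)=1188908248, p(117)=1327710076, p(118)=1482074143, p(119)=1653668665, p(120)=1844349560, p(121)=2056148051, p(122)=2291320912, p(123)=2552338241, p(124)=2841940500, p(125)=3163127352, p(126)=3519222692, p(127)=3913864295, p(128)=4351078600, p(129)=4835271870, p(130)=5371315400, p(131)=5964539504, p(132)=6620830889, p(133)=7346629512, p(134)=8149040695, p(135)=9035836076, p(136)=10015581680, p(137)=11097645016, p(138)=12292341831, p(139)=13610949895, p(140)=15065878135, p(141)=16670689208, p(142)=18440293320, p(143)=20390982757, p(144)=22540654445, p(145)=24908858009, p(146)=27517052599, p(147)=30388671978, p(148)=33549419497, p(149)=37027355200, p(150)=40853235313, p(151)=45060624582, p(152)=49686288421, p(153)=54770336324, p(154)=60356673280, p(155)=66493182097, p(156)=73232243759, p(157)=80630964769, p(158)=88751778802, p(159)=97662728555, p(160)=107438159466, p(161)=118159068427.
Final step: p(162) = p(161) + p(160) - p(157) - p(155) + p(150) + p(147) - p(140) - p(136) + p(127) + p(122) - p(111) - p(105) + p(92) + p(85) - p(70) - p(62) + p(45) + p(36) - p(17) - p(7)
= 118159068427 + 107438159466 - 80630964769 - 66493182097 + 40853235313 + 30388671978 - 15065878135 - 10015581680 + 3913864295 + 2291320912 - 679903203 - 342325709 + 72533807 + 30167357 - 4087968 - 1300156 + 89134 + 17977 - 297 - 15
= 129913904637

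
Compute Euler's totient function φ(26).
12

26 = 2 × 13
φ(n) = n × ∏(1 - 1/p) for each prime p dividing n
φ(26) = 26 × (1 - 1/2) × (1 - 1/13) = 12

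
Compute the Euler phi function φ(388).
192

388 = 2^2 × 97
φ(n) = n × ∏(1 - 1/p) for each prime p dividing n
φ(388) = 388 × (1 - 1/2) × (1 - 1/97) = 192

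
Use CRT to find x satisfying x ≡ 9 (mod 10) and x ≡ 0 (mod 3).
9

Using Chinese Remainder Theorem:
M = 10 × 3 = 30
M1 = 3, M2 = 10
y1 = 3^(-1) mod 10 = 7
y2 = 10^(-1) mod 3 = 1
x = (9×3×7 + 0×10×1) mod 30 = 9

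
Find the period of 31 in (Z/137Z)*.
136

137 is prime, so ord(31) divides φ(137) = 136.
Divisors of 136: 1, 2, 4, 8, 17, 34, 68, 136.
Repeated squaring: 31^1 ≡ 31, 31^2 ≡ 2, 31^4 ≡ 4, 31^8 ≡ 16, 31^16 ≡ 119, 31^32 ≡ 50, 31^64 ≡ 34, 31^128 ≡ 60 (mod 137).
Test 31^d mod 137 for each divisor d in increasing order:
31^1 ≡ 31
31^2 ≡ 2
31^4 ≡ 4
31^8 ≡ 16
31^17 = 31^16·31^1 ≡ 127
31^34 = 31^32·31^2 ≡ 100
31^68 = 31^64·31^4 ≡ 136
31^136 = 31^128·31^8 ≡ 1  ← first divisor giving 1
The order is 136.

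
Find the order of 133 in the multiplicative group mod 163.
9

163 is prime, so ord(133) divides φ(163) = 162.
Divisors of 162: 1, 2, 3, 6, 9, 18, 27, 54, 81, 162.
Repeated squaring: 133^1 ≡ 133, 133^2 ≡ 85, 133^4 ≡ 53, 133^8 ≡ 38, 133^16 ≡ 140, 133^32 ≡ 40, 133^64 ≡ 133, 133^128 ≡ 85 (mod 163).
Test 133^d mod 163 for each divisor d in increasing order:
133^1 ≡ 133
133^2 ≡ 85
133^3 = 133^2·133^1 ≡ 58
133^6 = 133^4·133^2 ≡ 104
133^9 = 133^8·133^1 ≡ 1  ← first divisor giving 1
The order is 9.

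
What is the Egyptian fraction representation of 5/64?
1/13 + 1/832

Greedy algorithm:
5/64: ceiling(64/5) = 13, use 1/13
1/832: ceiling(832/1) = 832, use 1/832
Result: 5/64 = 1/13 + 1/832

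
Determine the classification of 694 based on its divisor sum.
deficient

Proper divisors of 694: sum = 1 + 2 + 347 = 350
Since 350 < 694, 694 is deficient.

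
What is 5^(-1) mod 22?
9

gcd(5, 22) = 1, so the inverse exists.
Extended Euclidean algorithm on (22, 5):
22 = 4 × 5 + 2  ⟹  2 = (1)·22 + (-4)·5
5 = 2 × 2 + 1  ⟹  1 = (-2)·22 + (9)·5
So (9)·5 ≡ 1 (mod 22), i.e. 5^(-1) ≡ 9 (mod 22).
Check: 5 × 9 = 45 ≡ 1 (mod 22)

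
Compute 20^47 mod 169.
145

Repeated squaring. Binary of 47 = 101111.
20^1 ≡ 20 (mod 169); 20^2 ≡ 62 (mod 169); 20^4 ≡ 126 (mod 169); 20^8 ≡ 159 (mod 169); 20^16 ≡ 100 (mod 169); 20^32 ≡ 29 (mod 169)
20^47 = 20^1 × 20^2 × 20^4 × 20^8 × 20^32 ≡ 145 (mod 169)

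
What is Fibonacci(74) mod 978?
109

Matrix identity: Q^n = [[F_(n+1), F_n], [F_n, F_(n-1)]] with Q = [[1,1],[1,0]].
n = 74 = 1001010₂. Square-and-multiply, entries mod 978:
Q^1 = [[1,1],[1,0]]
Q^2 = (Q^1)² = [[2,1],[1,1]]
Q^4 = (Q^2)² = [[5,3],[3,2]]
Q^9 = (Q^4)²·Q = [[55,34],[34,21]]
Q^18 = (Q^9)² = [[269,628],[628,619]]
Q^37 = (Q^18)²·Q = [[443,239],[239,204]]
Q^74 = (Q^37)² = [[68,109],[109,937]]
F_74 mod 978 = Q^74[0][1] = 109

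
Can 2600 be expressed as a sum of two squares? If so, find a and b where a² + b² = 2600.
10² + 50² (a=10, b=50)

Factorization: 2600 = 2^3 × 5^2 × 13
By Fermat: n is sum of two squares iff every prime p ≡ 3 (mod 4) appears to even power.
All primes ≡ 3 (mod 4) appear to even power.
Search a = 0, 1, 2, … for 2600 - a² a perfect square: first hit at a = 10: 2600 - 100 = 2500 = 50².
2600 = 10² + 50² = 100 + 2500 ✓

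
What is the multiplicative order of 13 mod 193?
64

193 is prime, so ord(13) divides φ(193) = 192.
Divisors of 192: 1, 2, 3, 4, 6, 8, 12, 16, 24, 32, 48, 64, 96, 192.
Repeated squaring: 13^1 ≡ 13, 13^2 ≡ 169, 13^4 ≡ 190, 13^8 ≡ 9, 13^16 ≡ 81, 13^32 ≡ 192, 13^64 ≡ 1, 13^128 ≡ 1 (mod 193).
Test 13^d mod 193 for each divisor d in increasing order:
13^1 ≡ 13
13^2 ≡ 169
13^3 = 13^2·13^1 ≡ 74
13^4 ≡ 190
13^6 = 13^4·13^2 ≡ 72
13^8 ≡ 9
13^12 = 13^8·13^4 ≡ 166
13^16 ≡ 81
13^24 = 13^16·13^8 ≡ 150
13^32 ≡ 192
13^48 = 13^32·13^16 ≡ 112
13^64 ≡ 1  ← first divisor giving 1
The order is 64.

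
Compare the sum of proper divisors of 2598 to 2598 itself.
abundant

Proper divisors of 2598: sum = 1 + 2 + 3 + 6 + 433 + 866 + 1299 = 2610
Since 2610 > 2598, 2598 is abundant.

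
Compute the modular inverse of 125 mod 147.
20

gcd(125, 147) = 1, so the inverse exists.
Extended Euclidean algorithm on (147, 125):
147 = 1 × 125 + 22  ⟹  22 = (1)·147 + (-1)·125
125 = 5 × 22 + 15  ⟹  15 = (-5)·147 + (6)·125
22 = 1 × 15 + 7  ⟹  7 = (6)·147 + (-7)·125
15 = 2 × 7 + 1  ⟹  1 = (-17)·147 + (20)·125
So (20)·125 ≡ 1 (mod 147), i.e. 125^(-1) ≡ 20 (mod 147).
Check: 125 × 20 = 2500 ≡ 1 (mod 147)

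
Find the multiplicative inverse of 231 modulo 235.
176

gcd(231, 235) = 1, so the inverse exists.
Extended Euclidean algorithm on (235, 231):
235 = 1 × 231 + 4  ⟹  4 = (1)·235 + (-1)·231
231 = 57 × 4 + 3  ⟹  3 = (-57)·235 + (58)·231
4 = 1 × 3 + 1  ⟹  1 = (58)·235 + (-59)·231
So (-59)·231 ≡ 1 (mod 235), i.e. 231^(-1) ≡ -59 ≡ 176 (mod 235).
Check: 231 × 176 = 40656 ≡ 1 (mod 235)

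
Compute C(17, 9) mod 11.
0

Using Lucas' theorem:
Write n=17 and k=9 in base 11:
n in base 11: [1, 6]
k in base 11: [0, 9]
C(17,9) mod 11 = ∏ C(n_i, k_i) mod 11
Digit binomials (mod 11): C(1,0) = 1; C(6,9) = 0 (k_i > n_i)
Product: 1 × 0 = 0 ≡ 0 (mod 11)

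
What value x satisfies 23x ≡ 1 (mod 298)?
13

gcd(23, 298) = 1, so the inverse exists.
Extended Euclidean algorithm on (298, 23):
298 = 12 × 23 + 22  ⟹  22 = (1)·298 + (-12)·23
23 = 1 × 22 + 1  ⟹  1 = (-1)·298 + (13)·23
So (13)·23 ≡ 1 (mod 298), i.e. 23^(-1) ≡ 13 (mod 298).
Check: 23 × 13 = 299 ≡ 1 (mod 298)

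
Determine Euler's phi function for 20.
8

20 = 2^2 × 5
φ(n) = n × ∏(1 - 1/p) for each prime p dividing n
φ(20) = 20 × (1 - 1/2) × (1 - 1/5) = 8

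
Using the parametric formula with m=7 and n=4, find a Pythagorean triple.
(33, 56, 65)

Euclid's formula: a = m² - n², b = 2mn, c = m² + n²
m = 7, n = 4
a = 7² - 4² = 49 - 16 = 33
b = 2 × 7 × 4 = 56
c = 7² + 4² = 49 + 16 = 65
Verification: 33² + 56² = 1089 + 3136 = 4225 = 65² ✓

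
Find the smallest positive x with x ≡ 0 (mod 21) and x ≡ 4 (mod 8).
84

Using Chinese Remainder Theorem:
M = 21 × 8 = 168
M1 = 8, M2 = 21
y1 = 8^(-1) mod 21 = 8
y2 = 21^(-1) mod 8 = 5
x = (0×8×8 + 4×21×5) mod 168 = 84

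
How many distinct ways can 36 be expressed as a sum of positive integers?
17977

p(n) counts ways to write n as a sum of positive integers (order ignored).
Euler's pentagonal recurrence: p(k) = p(k-1) + p(k-2) - p(k-5) - p(k-7) + p(k-12) + p(k-15) - ... (offsets j(3j∓1)/2, signs ++--, p(0)=1, p(<0)=0).
DP table for k = 0..35: p(0)=1, p(1)=1, p(2)=2, p(3)=3, p(4)=5, p(5)=7, p(6)=11, p(7)=15, p(8)=22, p(9)=30, p(10)=42, p(11)=56, p(12)=77, p(13)=101, p(14)=135, p(15)=176, p(16)=231, p(17)=297, p(18)=385, p(19)=490, p(20)=627, p(21)=792, p(22)=1002, p(23)=1255, p(24)=1575, p(25)=1958, p(26)=2436, p(27)=3010, p(28)=3718, p(29)=4565, p(30)=5604, p(31)=6842, p(32)=8349, p(33)=10143, p(34)=12310, p(35)=14883.
Final step: p(36) = p(35) + p(34) - p(31) - p(29) + p(24) + p(21) - p(14) - p(10) + p(1)
= 14883 + 12310 - 6842 - 4565 + 1575 + 792 - 135 - 42 + 1
= 17977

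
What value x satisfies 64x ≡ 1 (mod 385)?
379

gcd(64, 385) = 1, so the inverse exists.
Extended Euclidean algorithm on (385, 64):
385 = 6 × 64 + 1  ⟹  1 = (1)·385 + (-6)·64
So (-6)·64 ≡ 1 (mod 385), i.e. 64^(-1) ≡ -6 ≡ 379 (mod 385).
Check: 64 × 379 = 24256 ≡ 1 (mod 385)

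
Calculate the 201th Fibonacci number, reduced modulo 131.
109

Matrix identity: Q^n = [[F_(n+1), F_n], [F_n, F_(n-1)]] with Q = [[1,1],[1,0]].
n = 201 = 11001001₂. Square-and-multiply, entries mod 131:
Q^1 = [[1,1],[1,0]]
Q^3 = (Q^1)²·Q = [[3,2],[2,1]]
Q^6 = (Q^3)² = [[13,8],[8,5]]
Q^12 = (Q^6)² = [[102,13],[13,89]]
Q^25 = (Q^12)²·Q = [[87,93],[93,125]]
Q^50 = (Q^25)² = [[105,66],[66,39]]
Q^100 = (Q^50)² = [[54,72],[72,113]]
Q^201 = (Q^100)²·Q = [[81,109],[109,103]]
F_201 mod 131 = Q^201[0][1] = 109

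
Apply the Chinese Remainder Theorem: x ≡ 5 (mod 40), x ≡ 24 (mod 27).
645

Using Chinese Remainder Theorem:
M = 40 × 27 = 1080
M1 = 27, M2 = 40
y1 = 27^(-1) mod 40 = 3
y2 = 40^(-1) mod 27 = 25
x = (5×27×3 + 24×40×25) mod 1080 = 645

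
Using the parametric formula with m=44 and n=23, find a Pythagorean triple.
(1407, 2024, 2465)

Euclid's formula: a = m² - n², b = 2mn, c = m² + n²
m = 44, n = 23
a = 44² - 23² = 1936 - 529 = 1407
b = 2 × 44 × 23 = 2024
c = 44² + 23² = 1936 + 529 = 2465
Verification: 1407² + 2024² = 1979649 + 4096576 = 6076225 = 2465² ✓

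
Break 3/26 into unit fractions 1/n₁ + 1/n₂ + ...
1/9 + 1/234

Greedy algorithm:
3/26: ceiling(26/3) = 9, use 1/9
1/234: ceiling(234/1) = 234, use 1/234
Result: 3/26 = 1/9 + 1/234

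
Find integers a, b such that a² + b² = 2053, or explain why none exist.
17² + 42² (a=17, b=42)

Factorization: 2053 = 2053
By Fermat: n is sum of two squares iff every prime p ≡ 3 (mod 4) appears to even power.
All primes ≡ 3 (mod 4) appear to even power.
Search a = 0, 1, 2, … for 2053 - a² a perfect square: first hit at a = 17: 2053 - 289 = 1764 = 42².
2053 = 17² + 42² = 289 + 1764 ✓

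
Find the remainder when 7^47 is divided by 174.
103

Repeated squaring. Binary of 47 = 101111.
7^1 ≡ 7 (mod 174); 7^2 ≡ 49 (mod 174); 7^4 ≡ 139 (mod 174); 7^8 ≡ 7 (mod 174); 7^16 ≡ 49 (mod 174); 7^32 ≡ 139 (mod 174)
7^47 = 7^1 × 7^2 × 7^4 × 7^8 × 7^32 ≡ 103 (mod 174)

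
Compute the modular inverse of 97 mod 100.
33

gcd(97, 100) = 1, so the inverse exists.
Extended Euclidean algorithm on (100, 97):
100 = 1 × 97 + 3  ⟹  3 = (1)·100 + (-1)·97
97 = 32 × 3 + 1  ⟹  1 = (-32)·100 + (33)·97
So (33)·97 ≡ 1 (mod 100), i.e. 97^(-1) ≡ 33 (mod 100).
Check: 97 × 33 = 3201 ≡ 1 (mod 100)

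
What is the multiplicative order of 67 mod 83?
82

83 is prime, so ord(67) divides φ(83) = 82.
Divisors of 82: 1, 2, 41, 82.
Repeated squaring: 67^1 ≡ 67, 67^2 ≡ 7, 67^4 ≡ 49, 67^8 ≡ 77, 67^16 ≡ 36, 67^32 ≡ 51, 67^64 ≡ 28 (mod 83).
Test 67^d mod 83 for each divisor d in increasing order:
67^1 ≡ 67
67^2 ≡ 7
67^41 = 67^32·67^8·67^1 ≡ 82
67^82 = 67^64·67^16·67^2 ≡ 1  ← first divisor giving 1
The order is 82.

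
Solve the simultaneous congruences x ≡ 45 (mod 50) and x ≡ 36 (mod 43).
595

Using Chinese Remainder Theorem:
M = 50 × 43 = 2150
M1 = 43, M2 = 50
y1 = 43^(-1) mod 50 = 7
y2 = 50^(-1) mod 43 = 37
x = (45×43×7 + 36×50×37) mod 2150 = 595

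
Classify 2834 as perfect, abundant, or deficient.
deficient

Proper divisors of 2834: sum = 1 + 2 + 13 + 26 + 109 + 218 + 1417 = 1786
Since 1786 < 2834, 2834 is deficient.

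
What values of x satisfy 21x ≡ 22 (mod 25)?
x ≡ 7 (mod 25)

gcd(21, 25) = 1, which divides 22, so solutions exist.
Find 21^(-1) mod 25 by the extended Euclidean algorithm:
25 = 1 × 21 + 4  ⟹  4 = (1)·25 + (-1)·21
21 = 5 × 4 + 1  ⟹  1 = (-5)·25 + (6)·21
So (6)·21 ≡ 1 (mod 25), i.e. 21^(-1) ≡ 6 (mod 25).
x ≡ 6 × 22 = 132 ≡ 7 (mod 25).
Check: 21 × 7 = 147 ≡ 22 (mod 25).
Unique solution: x ≡ 7 (mod 25)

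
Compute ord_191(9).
95

191 is prime, so ord(9) divides φ(191) = 190.
Divisors of 190: 1, 2, 5, 10, 19, 38, 95, 190.
Repeated squaring: 9^1 ≡ 9, 9^2 ≡ 81, 9^4 ≡ 67, 9^8 ≡ 96, 9^16 ≡ 48, 9^32 ≡ 12, 9^64 ≡ 144, 9^128 ≡ 108 (mod 191).
Test 9^d mod 191 for each divisor d in increasing order:
9^1 ≡ 9
9^2 ≡ 81
9^5 = 9^4·9^1 ≡ 30
9^10 = 9^8·9^2 ≡ 136
9^19 = 9^16·9^2·9^1 ≡ 39
9^38 = 9^32·9^4·9^2 ≡ 184
9^95 = 9^64·9^16·9^8·9^4·9^2·9^1 ≡ 1  ← first divisor giving 1
The order is 95.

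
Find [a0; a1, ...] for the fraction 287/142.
[2; 47, 3]

Euclidean algorithm steps:
287 = 2 × 142 + 3
142 = 47 × 3 + 1
3 = 3 × 1 + 0
Continued fraction: [2; 47, 3]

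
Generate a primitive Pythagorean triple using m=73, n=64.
(1233, 9344, 9425)

Euclid's formula: a = m² - n², b = 2mn, c = m² + n²
m = 73, n = 64
a = 73² - 64² = 5329 - 4096 = 1233
b = 2 × 73 × 64 = 9344
c = 73² + 64² = 5329 + 4096 = 9425
Verification: 1233² + 9344² = 1520289 + 87310336 = 88830625 = 9425² ✓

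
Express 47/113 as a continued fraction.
[0; 2, 2, 2, 9]

Euclidean algorithm steps:
47 = 0 × 113 + 47
113 = 2 × 47 + 19
47 = 2 × 19 + 9
19 = 2 × 9 + 1
9 = 9 × 1 + 0
Continued fraction: [0; 2, 2, 2, 9]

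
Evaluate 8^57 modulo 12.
8

Repeated squaring. Binary of 57 = 111001.
8^1 ≡ 8 (mod 12); 8^2 ≡ 4 (mod 12); 8^4 ≡ 4 (mod 12); 8^8 ≡ 4 (mod 12); 8^16 ≡ 4 (mod 12); 8^32 ≡ 4 (mod 12)
8^57 = 8^1 × 8^8 × 8^16 × 8^32 ≡ 8 (mod 12)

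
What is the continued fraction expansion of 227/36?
[6; 3, 3, 1, 2]

Euclidean algorithm steps:
227 = 6 × 36 + 11
36 = 3 × 11 + 3
11 = 3 × 3 + 2
3 = 1 × 2 + 1
2 = 2 × 1 + 0
Continued fraction: [6; 3, 3, 1, 2]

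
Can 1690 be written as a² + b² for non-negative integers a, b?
3² + 41² (a=3, b=41)

Factorization: 1690 = 2 × 5 × 13^2
By Fermat: n is sum of two squares iff every prime p ≡ 3 (mod 4) appears to even power.
All primes ≡ 3 (mod 4) appear to even power.
Search a = 0, 1, 2, … for 1690 - a² a perfect square: first hit at a = 3: 1690 - 9 = 1681 = 41².
1690 = 3² + 41² = 9 + 1681 ✓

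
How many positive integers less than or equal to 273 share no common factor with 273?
144

273 = 3 × 7 × 13
φ(n) = n × ∏(1 - 1/p) for each prime p dividing n
φ(273) = 273 × (1 - 1/3) × (1 - 1/7) × (1 - 1/13) = 144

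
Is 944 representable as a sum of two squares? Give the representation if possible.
Not possible

Factorization: 944 = 2^4 × 59
By Fermat: n is sum of two squares iff every prime p ≡ 3 (mod 4) appears to even power.
Prime(s) ≡ 3 (mod 4) with odd exponent: [(59, 1)]
Therefore 944 cannot be expressed as a² + b².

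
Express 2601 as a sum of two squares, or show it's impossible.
0² + 51² (a=0, b=51)

Factorization: 2601 = 3^2 × 17^2
By Fermat: n is sum of two squares iff every prime p ≡ 3 (mod 4) appears to even power.
All primes ≡ 3 (mod 4) appear to even power.
Search a = 0, 1, 2, … for 2601 - a² a perfect square: first hit at a = 0: 2601 - 0 = 2601 = 51².
2601 = 0² + 51² = 0 + 2601 ✓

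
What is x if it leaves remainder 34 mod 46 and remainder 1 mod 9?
172

Using Chinese Remainder Theorem:
M = 46 × 9 = 414
M1 = 9, M2 = 46
y1 = 9^(-1) mod 46 = 41
y2 = 46^(-1) mod 9 = 1
x = (34×9×41 + 1×46×1) mod 414 = 172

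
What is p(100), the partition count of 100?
190569292

p(n) counts ways to write n as a sum of positive integers (order ignored).
Euler's pentagonal recurrence: p(k) = p(k-1) + p(k-2) - p(k-5) - p(k-7) + p(k-12) + p(k-15) - ... (offsets j(3j∓1)/2, signs ++--, p(0)=1, p(<0)=0).
DP table for k = 0..99: p(0)=1, p(1)=1, p(2)=2, p(3)=3, p(4)=5, p(5)=7, p(6)=11, p(7)=15, p(8)=22, p(9)=30, p(10)=42, p(11)=56, p(12)=77, p(13)=101, p(14)=135, p(15)=176, p(16)=231, p(17)=297, p(18)=385, p(19)=490, p(20)=627, p(21)=792, p(22)=1002, p(23)=1255, p(24)=1575, p(25)=1958, p(26)=2436, p(27)=3010, p(28)=3718, p(29)=4565, p(30)=5604, p(31)=6842, p(32)=8349, p(33)=10143, p(34)=12310, p(35)=14883, p(36)=17977, p(37)=21637, p(38)=26015, p(39)=31185, p(40)=37338, p(41)=44583, p(42)=53174, p(43)=63261, p(44)=75175, p(45)=89134, p(46)=105558, p(47)=124754, p(48)=147273, p(49)=173525, p(50)=204226, p(51)=239943, p(52)=281589, p(53)=329931, p(54)=386155, p(55)=451276, p(56)=526823, p(57)=614154, p(58)=715220, p(59)=831820, p(60)=966467, p(61)=1121505, p(62)=1300156, p(63)=1505499, p(64)=1741630, p(65)=2012558, p(66)=2323520, p(67)=2679689, p(68)=3087735, p(69)=3554345, p(70)=4087968, p(71)=4697205, p(72)=5392783, p(73)=6185689, p(74)=7089500, p(75)=8118264, p(76)=9289091, p(77)=10619863, p(78)=12132164, p(79)=13848650, p(80)=15796476, p(81)=18004327, p(82)=20506255, p(83)=23338469, p(84)=26543660, p(85)=30167357, p(86)=34262962, p(87)=38887673, p(88)=44108109, p(89)=49995925, p(90)=56634173, p(91)=64112359, p(92)=72533807, p(93)=82010177, p(94)=92669720, p(95)=104651419, p(96)=118114304, p(97)=133230930, p(98)=150198136, p(99)=169229875.
Final step: p(100) = p(99) + p(98) - p(95) - p(93) + p(88) + p(85) - p(78) - p(74) + p(65) + p(60) - p(49) - p(43) + p(30) + p(23) - p(8) - p(0)
= 169229875 + 150198136 - 104651419 - 82010177 + 44108109 + 30167357 - 12132164 - 7089500 + 2012558 + 966467 - 173525 - 63261 + 5604 + 1255 - 22 - 1
= 190569292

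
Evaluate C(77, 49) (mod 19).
0

Using Lucas' theorem:
Write n=77 and k=49 in base 19:
n in base 19: [4, 1]
k in base 19: [2, 11]
C(77,49) mod 19 = ∏ C(n_i, k_i) mod 19
Digit binomials (mod 19): C(4,2) = 6; C(1,11) = 0 (k_i > n_i)
Product: 6 × 0 = 0 ≡ 0 (mod 19)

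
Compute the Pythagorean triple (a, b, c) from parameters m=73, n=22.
(4845, 3212, 5813)

Euclid's formula: a = m² - n², b = 2mn, c = m² + n²
m = 73, n = 22
a = 73² - 22² = 5329 - 484 = 4845
b = 2 × 73 × 22 = 3212
c = 73² + 22² = 5329 + 484 = 5813
Verification: 4845² + 3212² = 23474025 + 10316944 = 33790969 = 5813² ✓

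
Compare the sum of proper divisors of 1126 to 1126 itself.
deficient

Proper divisors of 1126: sum = 1 + 2 + 563 = 566
Since 566 < 1126, 1126 is deficient.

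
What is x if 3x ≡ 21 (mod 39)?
x ≡ 7 (mod 13)

gcd(3, 39) = 3, which divides 21, so solutions exist.
Divide through by 3: x ≡ 7 (mod 13).
The coefficient of x is now 1, so x ≡ 7 (mod 13).
Check: 3 × 7 = 21 ≡ 21 (mod 39).
x ≡ 7 (mod 13), giving 3 solutions mod 39.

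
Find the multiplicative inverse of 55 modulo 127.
97

gcd(55, 127) = 1, so the inverse exists.
Extended Euclidean algorithm on (127, 55):
127 = 2 × 55 + 17  ⟹  17 = (1)·127 + (-2)·55
55 = 3 × 17 + 4  ⟹  4 = (-3)·127 + (7)·55
17 = 4 × 4 + 1  ⟹  1 = (13)·127 + (-30)·55
So (-30)·55 ≡ 1 (mod 127), i.e. 55^(-1) ≡ -30 ≡ 97 (mod 127).
Check: 55 × 97 = 5335 ≡ 1 (mod 127)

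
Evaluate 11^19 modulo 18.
11

Repeated squaring. Binary of 19 = 10011.
11^1 ≡ 11 (mod 18); 11^2 ≡ 13 (mod 18); 11^4 ≡ 7 (mod 18); 11^8 ≡ 13 (mod 18); 11^16 ≡ 7 (mod 18)
11^19 = 11^1 × 11^2 × 11^16 ≡ 11 (mod 18)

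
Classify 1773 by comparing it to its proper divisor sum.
deficient

Proper divisors of 1773: sum = 1 + 3 + 9 + 197 + 591 = 801
Since 801 < 1773, 1773 is deficient.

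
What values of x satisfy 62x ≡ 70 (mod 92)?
x ≡ 13 (mod 46)

gcd(62, 92) = 2, which divides 70, so solutions exist.
Divide through by 2: 31x ≡ 35 (mod 46).
Find 31^(-1) mod 46 by the extended Euclidean algorithm:
46 = 1 × 31 + 15  ⟹  15 = (1)·46 + (-1)·31
31 = 2 × 15 + 1  ⟹  1 = (-2)·46 + (3)·31
So (3)·31 ≡ 1 (mod 46), i.e. 31^(-1) ≡ 3 (mod 46).
x ≡ 3 × 35 = 105 ≡ 13 (mod 46).
Check: 62 × 13 = 806 ≡ 70 (mod 92).
x ≡ 13 (mod 46), giving 2 solutions mod 92.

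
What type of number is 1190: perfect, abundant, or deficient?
abundant

Proper divisors of 1190: sum = 1 + 2 + 5 + 7 + 10 + 14 + 17 + 34 + 35 + 70 + 85 + 119 + 170 + 238 + 595 = 1402
Since 1402 > 1190, 1190 is abundant.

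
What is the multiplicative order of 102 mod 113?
56

113 is prime, so ord(102) divides φ(113) = 112.
Divisors of 112: 1, 2, 4, 7, 8, 14, 16, 28, 56, 112.
Repeated squaring: 102^1 ≡ 102, 102^2 ≡ 8, 102^4 ≡ 64, 102^8 ≡ 28, 102^16 ≡ 106, 102^32 ≡ 49, 102^64 ≡ 28 (mod 113).
Test 102^d mod 113 for each divisor d in increasing order:
102^1 ≡ 102
102^2 ≡ 8
102^4 ≡ 64
102^7 = 102^4·102^2·102^1 ≡ 18
102^8 ≡ 28
102^14 = 102^8·102^4·102^2 ≡ 98
102^16 ≡ 106
102^28 = 102^16·102^8·102^4 ≡ 112
102^56 = 102^32·102^16·102^8 ≡ 1  ← first divisor giving 1
The order is 56.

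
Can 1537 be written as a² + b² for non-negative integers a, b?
4² + 39² (a=4, b=39)

Factorization: 1537 = 29 × 53
By Fermat: n is sum of two squares iff every prime p ≡ 3 (mod 4) appears to even power.
All primes ≡ 3 (mod 4) appear to even power.
Search a = 0, 1, 2, … for 1537 - a² a perfect square: first hit at a = 4: 1537 - 16 = 1521 = 39².
1537 = 4² + 39² = 16 + 1521 ✓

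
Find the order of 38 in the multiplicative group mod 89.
88

89 is prime, so ord(38) divides φ(89) = 88.
Divisors of 88: 1, 2, 4, 8, 11, 22, 44, 88.
Repeated squaring: 38^1 ≡ 38, 38^2 ≡ 20, 38^4 ≡ 44, 38^8 ≡ 67, 38^16 ≡ 39, 38^32 ≡ 8, 38^64 ≡ 64 (mod 89).
Test 38^d mod 89 for each divisor d in increasing order:
38^1 ≡ 38
38^2 ≡ 20
38^4 ≡ 44
38^8 ≡ 67
38^11 = 38^8·38^2·38^1 ≡ 12
38^22 = 38^16·38^4·38^2 ≡ 55
38^44 = 38^32·38^8·38^4 ≡ 88
38^88 = 38^64·38^16·38^8 ≡ 1  ← first divisor giving 1
The order is 88.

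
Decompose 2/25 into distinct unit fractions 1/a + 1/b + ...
1/13 + 1/325

Greedy algorithm:
2/25: ceiling(25/2) = 13, use 1/13
1/325: ceiling(325/1) = 325, use 1/325
Result: 2/25 = 1/13 + 1/325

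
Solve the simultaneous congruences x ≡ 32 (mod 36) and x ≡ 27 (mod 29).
752

Using Chinese Remainder Theorem:
M = 36 × 29 = 1044
M1 = 29, M2 = 36
y1 = 29^(-1) mod 36 = 5
y2 = 36^(-1) mod 29 = 25
x = (32×29×5 + 27×36×25) mod 1044 = 752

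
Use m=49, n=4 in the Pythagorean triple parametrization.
(2385, 392, 2417)

Euclid's formula: a = m² - n², b = 2mn, c = m² + n²
m = 49, n = 4
a = 49² - 4² = 2401 - 16 = 2385
b = 2 × 49 × 4 = 392
c = 49² + 4² = 2401 + 16 = 2417
Verification: 2385² + 392² = 5688225 + 153664 = 5841889 = 2417² ✓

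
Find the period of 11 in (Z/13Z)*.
12

13 is prime, so ord(11) divides φ(13) = 12.
Divisors of 12: 1, 2, 3, 4, 6, 12.
Repeated squaring: 11^1 ≡ 11, 11^2 ≡ 4, 11^4 ≡ 3, 11^8 ≡ 9 (mod 13).
Test 11^d mod 13 for each divisor d in increasing order:
11^1 ≡ 11
11^2 ≡ 4
11^3 = 11^2·11^1 ≡ 5
11^4 ≡ 3
11^6 = 11^4·11^2 ≡ 12
11^12 = 11^8·11^4 ≡ 1  ← first divisor giving 1
The order is 12.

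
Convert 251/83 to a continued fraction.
[3; 41, 2]

Euclidean algorithm steps:
251 = 3 × 83 + 2
83 = 41 × 2 + 1
2 = 2 × 1 + 0
Continued fraction: [3; 41, 2]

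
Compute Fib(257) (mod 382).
241

Matrix identity: Q^n = [[F_(n+1), F_n], [F_n, F_(n-1)]] with Q = [[1,1],[1,0]].
n = 257 = 100000001₂. Square-and-multiply, entries mod 382:
Q^1 = [[1,1],[1,0]]
Q^2 = (Q^1)² = [[2,1],[1,1]]
Q^4 = (Q^2)² = [[5,3],[3,2]]
Q^8 = (Q^4)² = [[34,21],[21,13]]
Q^16 = (Q^8)² = [[69,223],[223,228]]
Q^32 = (Q^16)² = [[246,145],[145,101]]
Q^64 = (Q^32)² = [[175,273],[273,284]]
Q^128 = (Q^64)² = [[104,11],[11,93]]
Q^257 = (Q^128)²·Q = [[116,241],[241,257]]
F_257 mod 382 = Q^257[0][1] = 241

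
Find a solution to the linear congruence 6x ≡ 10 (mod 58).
x ≡ 21 (mod 29)

gcd(6, 58) = 2, which divides 10, so solutions exist.
Divide through by 2: 3x ≡ 5 (mod 29).
Find 3^(-1) mod 29 by the extended Euclidean algorithm:
29 = 9 × 3 + 2  ⟹  2 = (1)·29 + (-9)·3
3 = 1 × 2 + 1  ⟹  1 = (-1)·29 + (10)·3
So (10)·3 ≡ 1 (mod 29), i.e. 3^(-1) ≡ 10 (mod 29).
x ≡ 10 × 5 = 50 ≡ 21 (mod 29).
Check: 6 × 21 = 126 ≡ 10 (mod 58).
x ≡ 21 (mod 29), giving 2 solutions mod 58.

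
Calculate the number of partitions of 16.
231

p(n) counts ways to write n as a sum of positive integers (order ignored).
Euler's pentagonal recurrence: p(k) = p(k-1) + p(k-2) - p(k-5) - p(k-7) + p(k-12) + p(k-15) - ... (offsets j(3j∓1)/2, signs ++--, p(0)=1, p(<0)=0).
DP table for k = 0..15: p(0)=1, p(1)=1, p(2)=2, p(3)=3, p(4)=5, p(5)=7, p(6)=11, p(7)=15, p(8)=22, p(9)=30, p(10)=42, p(11)=56, p(12)=77, p(13)=101, p(14)=135, p(15)=176.
Final step: p(16) = p(15) + p(14) - p(11) - p(9) + p(4) + p(1)
= 176 + 135 - 56 - 30 + 5 + 1
= 231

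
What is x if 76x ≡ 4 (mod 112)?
x ≡ 3 (mod 28)

gcd(76, 112) = 4, which divides 4, so solutions exist.
Divide through by 4: 19x ≡ 1 (mod 28).
Find 19^(-1) mod 28 by the extended Euclidean algorithm:
28 = 1 × 19 + 9  ⟹  9 = (1)·28 + (-1)·19
19 = 2 × 9 + 1  ⟹  1 = (-2)·28 + (3)·19
So (3)·19 ≡ 1 (mod 28), i.e. 19^(-1) ≡ 3 (mod 28).
x ≡ 3 × 1 = 3 ≡ 3 (mod 28).
Check: 76 × 3 = 228 ≡ 4 (mod 112).
x ≡ 3 (mod 28), giving 4 solutions mod 112.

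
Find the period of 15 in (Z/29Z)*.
28

29 is prime, so ord(15) divides φ(29) = 28.
Divisors of 28: 1, 2, 4, 7, 14, 28.
Repeated squaring: 15^1 ≡ 15, 15^2 ≡ 22, 15^4 ≡ 20, 15^8 ≡ 23, 15^16 ≡ 7 (mod 29).
Test 15^d mod 29 for each divisor d in increasing order:
15^1 ≡ 15
15^2 ≡ 22
15^4 ≡ 20
15^7 = 15^4·15^2·15^1 ≡ 17
15^14 = 15^8·15^4·15^2 ≡ 28
15^28 = 15^16·15^8·15^4 ≡ 1  ← first divisor giving 1
The order is 28.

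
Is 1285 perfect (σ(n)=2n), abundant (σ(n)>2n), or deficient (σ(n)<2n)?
deficient

Proper divisors of 1285: sum = 1 + 5 + 257 = 263
Since 263 < 1285, 1285 is deficient.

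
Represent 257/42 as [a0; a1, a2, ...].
[6; 8, 2, 2]

Euclidean algorithm steps:
257 = 6 × 42 + 5
42 = 8 × 5 + 2
5 = 2 × 2 + 1
2 = 2 × 1 + 0
Continued fraction: [6; 8, 2, 2]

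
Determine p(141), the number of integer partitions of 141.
16670689208

p(n) counts ways to write n as a sum of positive integers (order ignored).
Euler's pentagonal recurrence: p(k) = p(k-1) + p(k-2) - p(k-5) - p(k-7) + p(k-12) + p(k-15) - ... (offsets j(3j∓1)/2, signs ++--, p(0)=1, p(<0)=0).
DP table for k = 0..140: p(0)=1, p(1)=1, p(2)=2, p(3)=3, p(4)=5, p(5)=7, p(6)=11, p(7)=15, p(8)=22, p(9)=30, p(10)=42, p(11)=56, p(12)=77, p(13)=101, p(14)=135, p(15)=176, p(16)=231, p(17)=297, p(18)=385, p(19)=490, p(20)=627, p(21)=792, p(22)=1002, p(23)=1255, p(24)=1575, p(25)=1958, p(26)=2436, p(27)=3010, p(28)=3718, p(29)=4565, p(30)=5604, p(31)=6842, p(32)=8349, p(33)=10143, p(34)=12310, p(35)=14883, p(36)=17977, p(37)=21637, p(38)=26015, p(39)=31185, p(40)=37338, p(41)=44583, p(42)=53174, p(43)=63261, p(44)=75175, p(45)=89134, p(46)=105558, p(47)=124754, p(48)=147273, p(49)=173525, p(50)=204226, p(51)=239943, p(52)=281589, p(53)=329931, p(54)=386155, p(55)=451276, p(56)=526823, p(57)=614154, p(58)=715220, p(59)=831820, p(60)=966467, p(61)=1121505, p(62)=1300156, p(63)=1505499, p(64)=1741630, p(65)=2012558, p(66)=2323520, p(67)=2679689, p(68)=3087735, p(69)=3554345, p(70)=4087968, p(71)=4697205, p(72)=5392783, p(73)=6185689, p(74)=7089500, p(75)=8118264, p(76)=9289091, p(77)=10619863, p(78)=12132164, p(79)=13848650, p(80)=15796476, p(81)=18004327, p(82)=20506255, p(83)=23338469, p(84)=26543660, p(85)=30167357, p(86)=34262962, p(87)=38887673, p(88)=44108109, p(89)=49995925, p(90)=56634173, p(91)=64112359, p(92)=72533807, p(93)=82010177, p(94)=92669720, p(95)=104651419, p(96)=118114304, p(97)=133230930, p(98)=150198136, p(99)=169229875, p(100)=190569292, p(101)=214481126, p(102)=241265379, p(103)=271248950, p(104)=304801365, p(105)=342325709, p(106)=384276336, p(107)=431149389, p(108)=483502844, p(109)=541946240, p(110)=607163746, p(111)=679903203, p(112)=761002156, p(113)=851376628, p(114)=952050665, p(115)=1064144451, p(116)=1188908248, p(117)=1327710076, p(118)=1482074143, p(119)=1653668665, p(120)=1844349560, p(121)=2056148051, p(122)=2291320912, p(123)=2552338241, p(124)=2841940500, p(125)=3163127352, p(126)=3519222692, p(127)=3913864295, p(128)=4351078600, p(129)=4835271870, p(130)=5371315400, p(131)=5964539504, p(132)=6620830889, p(133)=7346629512, p(134)=8149040695, p(135)=9035836076, p(136)=10015581680, p(137)=11097645016, p(138)=12292341831, p(139)=13610949895, p(140)=15065878135.
Final step: p(141) = p(140) + p(139) - p(136) - p(134) + p(129) + p(126) - p(119) - p(115) + p(106) + p(101) - p(90) - p(84) + p(71) + p(64) - p(49) - p(41) + p(24) + p(15)
= 15065878135 + 13610949895 - 10015581680 - 8149040695 + 4835271870 + 3519222692 - 1653668665 - 1064144451 + 384276336 + 214481126 - 56634173 - 26543660 + 4697205 + 1741630 - 173525 - 44583 + 1575 + 176
= 16670689208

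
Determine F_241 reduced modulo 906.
487

Matrix identity: Q^n = [[F_(n+1), F_n], [F_n, F_(n-1)]] with Q = [[1,1],[1,0]].
n = 241 = 11110001₂. Square-and-multiply, entries mod 906:
Q^1 = [[1,1],[1,0]]
Q^3 = (Q^1)²·Q = [[3,2],[2,1]]
Q^7 = (Q^3)²·Q = [[21,13],[13,8]]
Q^15 = (Q^7)²·Q = [[81,610],[610,377]]
Q^30 = (Q^15)² = [[859,332],[332,527]]
Q^60 = (Q^30)² = [[89,810],[810,185]]
Q^120 = (Q^60)² = [[829,876],[876,859]]
Q^241 = (Q^120)²·Q = [[583,487],[487,96]]
F_241 mod 906 = Q^241[0][1] = 487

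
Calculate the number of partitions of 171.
301384802048

p(n) counts ways to write n as a sum of positive integers (order ignored).
Euler's pentagonal recurrence: p(k) = p(k-1) + p(k-2) - p(k-5) - p(k-7) + p(k-12) + p(k-15) - ... (offsets j(3j∓1)/2, signs ++--, p(0)=1, p(<0)=0).
DP table for k = 0..170: p(0)=1, p(1)=1, p(2)=2, p(3)=3, p(4)=5, p(5)=7, p(6)=11, p(7)=15, p(8)=22, p(9)=30, p(10)=42, p(11)=56, p(12)=77, p(13)=101, p(14)=135, p(15)=176, p(16)=231, p(17)=297, p(18)=385, p(19)=490, p(20)=627, p(21)=792, p(22)=1002, p(23)=1255, p(24)=1575, p(25)=1958, p(26)=2436, p(27)=3010, p(28)=3718, p(29)=4565, p(30)=5604, p(31)=6842, p(32)=8349, p(33)=10143, p(34)=12310, p(35)=14883, p(36)=17977, p(37)=21637, p(38)=26015, p(39)=31185, p(40)=37338, p(41)=44583, p(42)=53174, p(43)=63261, p(44)=75175, p(45)=89134, p(46)=105558, p(47)=124754, p(48)=147273, p(49)=173525, p(50)=204226, p(51)=239943, p(52)=281589, p(53)=329931, p(54)=386155, p(55)=451276, p(56)=526823, p(57)=614154, p(58)=715220, p(59)=831820, p(60)=966467, p(61)=1121505, p(62)=1300156, p(63)=1505499, p(64)=1741630, p(65)=2012558, p(66)=2323520, p(67)=2679689, p(68)=3087735, p(69)=3554345, p(70)=4087968, p(71)=4697205, p(72)=5392783, p(73)=6185689, p(74)=7089500, p(75)=8118264, p(76)=9289091, p(77)=10619863, p(78)=12132164, p(79)=13848650, p(80)=15796476, p(81)=18004327, p(82)=20506255, p(83)=23338469, p(84)=26543660, p(85)=30167357, p(86)=34262962, p(87)=38887673, p(88)=44108109, p(89)=49995925, p(90)=56634173, p(91)=64112359, p(92)=72533807, p(93)=82010177, p(94)=92669720, p(95)=104651419, p(96)=118114304, p(97)=133230930, p(98)=150198136, p(99)=169229875, p(100)=190569292, p(101)=214481126, p(102)=241265379, p(103)=271248950, p(104)=304801365, p(105)=342325709, p(106)=384276336, p(107)=431149389, p(108)=483502844, p(109)=541946240, p(110)=607163746, p(111)=679903203, p(112)=761002156, p(113)=851376628, p(114)=952050665, p(115)=1064144451, p(116)=1188908248, p(117)=1327710076, p(118)=1482074143, p(119)=1653668665, p(120)=1844349560, p(121)=2056148051, p(122)=2291320912, p(123)=2552338241, p(124)=2841940500, p(125)=3163127352, p(126)=3519222692, p(127)=3913864295, p(128)=4351078600, p(129)=4835271870, p(130)=5371315400, p(131)=5964539504, p(132)=6620830889, p(133)=7346629512, p(134)=8149040695, p(135)=9035836076, p(136)=10015581680, p(137)=11097645016, p(138)=12292341831, p(139)=13610949895, p(140)=15065878135, p(141)=16670689208, p(142)=18440293320, p(143)=20390982757, p(144)=22540654445, p(145)=24908858009, p(146)=27517052599, p(147)=30388671978, p(148)=33549419497, p(149)=37027355200, p(150)=40853235313, p(151)=45060624582, p(152)=49686288421, p(153)=54770336324, p(154)=60356673280, p(155)=66493182097, p(156)=73232243759, p(157)=80630964769, p(158)=88751778802, p(159)=97662728555, p(160)=107438159466, p(161)=118159068427, p(162)=129913904637, p(163)=142798995930, p(164)=156919475295, p(165)=172389800255, p(166)=189334822579, p(167)=207890420102, p(168)=228204732751, p(169)=250438925115, p(170)=274768617130.
Final step: p(171) = p(170) + p(169) - p(166) - p(164) + p(159) + p(156) - p(149) - p(145) + p(136) + p(131) - p(120) - p(114) + p(101) + p(94) - p(79) - p(71) + p(54) + p(45) - p(26) - p(16)
= 274768617130 + 250438925115 - 189334822579 - 156919475295 + 97662728555 + 73232243759 - 37027355200 - 24908858009 + 10015581680 + 5964539504 - 1844349560 - 952050665 + 214481126 + 92669720 - 13848650 - 4697205 + 386155 + 89134 - 2436 - 231
= 301384802048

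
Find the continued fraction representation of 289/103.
[2; 1, 4, 6, 1, 2]

Euclidean algorithm steps:
289 = 2 × 103 + 83
103 = 1 × 83 + 20
83 = 4 × 20 + 3
20 = 6 × 3 + 2
3 = 1 × 2 + 1
2 = 2 × 1 + 0
Continued fraction: [2; 1, 4, 6, 1, 2]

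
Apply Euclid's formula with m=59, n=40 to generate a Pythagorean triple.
(1881, 4720, 5081)

Euclid's formula: a = m² - n², b = 2mn, c = m² + n²
m = 59, n = 40
a = 59² - 40² = 3481 - 1600 = 1881
b = 2 × 59 × 40 = 4720
c = 59² + 40² = 3481 + 1600 = 5081
Verification: 1881² + 4720² = 3538161 + 22278400 = 25816561 = 5081² ✓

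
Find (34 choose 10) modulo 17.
0

Using Lucas' theorem:
Write n=34 and k=10 in base 17:
n in base 17: [2, 0]
k in base 17: [0, 10]
C(34,10) mod 17 = ∏ C(n_i, k_i) mod 17
Digit binomials (mod 17): C(2,0) = 1; C(0,10) = 0 (k_i > n_i)
Product: 1 × 0 = 0 ≡ 0 (mod 17)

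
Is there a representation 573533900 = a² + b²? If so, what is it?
Not possible

Factorization: 573533900 = 2^2 × 5^2 × 179^3
By Fermat: n is sum of two squares iff every prime p ≡ 3 (mod 4) appears to even power.
Prime(s) ≡ 3 (mod 4) with odd exponent: [(179, 3)]
Therefore 573533900 cannot be expressed as a² + b².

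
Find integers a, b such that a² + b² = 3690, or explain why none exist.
21² + 57² (a=21, b=57)

Factorization: 3690 = 2 × 3^2 × 5 × 41
By Fermat: n is sum of two squares iff every prime p ≡ 3 (mod 4) appears to even power.
All primes ≡ 3 (mod 4) appear to even power.
Search a = 0, 1, 2, … for 3690 - a² a perfect square: first hit at a = 21: 3690 - 441 = 3249 = 57².
3690 = 21² + 57² = 441 + 3249 ✓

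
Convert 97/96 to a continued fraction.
[1; 96]

Euclidean algorithm steps:
97 = 1 × 96 + 1
96 = 96 × 1 + 0
Continued fraction: [1; 96]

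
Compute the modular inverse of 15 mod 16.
15

gcd(15, 16) = 1, so the inverse exists.
Extended Euclidean algorithm on (16, 15):
16 = 1 × 15 + 1  ⟹  1 = (1)·16 + (-1)·15
So (-1)·15 ≡ 1 (mod 16), i.e. 15^(-1) ≡ -1 ≡ 15 (mod 16).
Check: 15 × 15 = 225 ≡ 1 (mod 16)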